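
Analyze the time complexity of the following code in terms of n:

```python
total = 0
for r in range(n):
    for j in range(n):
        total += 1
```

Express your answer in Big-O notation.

Each loop level contributes: n × n. Multiplying the contributions gives O(n^2).

Answer: O(n^2)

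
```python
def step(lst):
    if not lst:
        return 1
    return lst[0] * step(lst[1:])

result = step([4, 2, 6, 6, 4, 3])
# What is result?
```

Product over [4, 2, 6, 6, 4, 3] = 4 * 2 * 6 * 6 * 4 * 3 = 3456

Answer: 3456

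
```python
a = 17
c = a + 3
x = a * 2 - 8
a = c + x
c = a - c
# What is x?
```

Trace:
`a = 17` → a = 17
`c = a + 3` → c = 20
`x = a * 2 - 8` → x = 26
`a = c + x` → a = 46
`c = a - c` → c = 26
So x = 26

Answer: 26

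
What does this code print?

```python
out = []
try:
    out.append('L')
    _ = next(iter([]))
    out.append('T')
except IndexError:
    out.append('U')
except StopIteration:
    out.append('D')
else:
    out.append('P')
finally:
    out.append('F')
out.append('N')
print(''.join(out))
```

Execution trace: 'L' (try body) → 'D' (except StopIteration) → 'F' (finally) → 'N' (after the try/except). Output: LDFN

Answer: LDFN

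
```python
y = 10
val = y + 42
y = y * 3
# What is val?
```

Trace:
`y = 10` → y = 10
`val = y + 42` → val = 52
`y = y * 3` → y = 30
So val = 52

Answer: 52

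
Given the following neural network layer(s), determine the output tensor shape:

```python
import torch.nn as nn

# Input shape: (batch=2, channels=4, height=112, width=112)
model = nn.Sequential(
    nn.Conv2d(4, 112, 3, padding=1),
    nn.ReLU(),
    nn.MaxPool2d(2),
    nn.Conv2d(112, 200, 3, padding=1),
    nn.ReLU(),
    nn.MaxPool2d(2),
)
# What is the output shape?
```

Input: (2, 4, 112, 112) -> after first Conv2d: (2, 112, 112, 112) -> after first MaxPool2d: (2, 112, 56, 56) -> after second Conv2d: (2, 200, 56, 56) -> Output: (2, 200, 28, 28)

Answer: (2, 200, 28, 28)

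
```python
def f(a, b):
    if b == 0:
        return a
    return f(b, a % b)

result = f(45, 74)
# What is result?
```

f(45, 74) -> f(74, 45) -> f(45, 29) -> f(29, 16) -> f(16, 13) -> f(13, 3) -> f(3, 1) -> f(1, 0) -> 1

Answer: 1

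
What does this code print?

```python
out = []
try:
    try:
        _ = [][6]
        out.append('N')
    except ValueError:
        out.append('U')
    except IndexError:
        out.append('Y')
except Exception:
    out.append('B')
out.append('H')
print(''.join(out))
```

Execution trace: 'Y' (inner except IndexError) → 'H' (after the try/except). Output: YH

Answer: YH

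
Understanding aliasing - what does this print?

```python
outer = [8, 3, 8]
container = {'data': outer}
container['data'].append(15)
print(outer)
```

Key concept: dict holds reference to list.
Step by step:
`outer = [8, 3, 8]` → outer = [8, 3, 8]
`container = {'data': outer}` → container = {'data': [8, 3, 8]}
`container['data'].append(15)` → outer = [8, 3, 8, 15]; container = {'data': [8, 3, 8, 15]}
`print(outer)` → prints [8, 3, 8, 15]

Answer: [8, 3, 8, 15]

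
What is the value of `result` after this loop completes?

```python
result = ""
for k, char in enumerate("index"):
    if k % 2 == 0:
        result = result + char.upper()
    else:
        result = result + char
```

Uppercase even positions in 'index'
`result` takes the values: "" → "I" → "In" → "InD" → "InDe" → "InDeX"

Answer: "InDeX"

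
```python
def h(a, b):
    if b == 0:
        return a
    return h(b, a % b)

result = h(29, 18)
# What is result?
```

h(29, 18) -> h(18, 11) -> h(11, 7) -> h(7, 4) -> h(4, 3) -> h(3, 1) -> h(1, 0) -> 1

Answer: 1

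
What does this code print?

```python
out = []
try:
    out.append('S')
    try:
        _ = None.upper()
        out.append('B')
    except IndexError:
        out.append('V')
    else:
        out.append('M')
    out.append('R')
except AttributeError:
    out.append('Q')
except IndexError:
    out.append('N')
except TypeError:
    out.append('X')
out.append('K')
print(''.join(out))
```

Execution trace: 'S' (try body) → 'Q' (except AttributeError) → 'K' (after the try/except). Output: SQK

Answer: SQK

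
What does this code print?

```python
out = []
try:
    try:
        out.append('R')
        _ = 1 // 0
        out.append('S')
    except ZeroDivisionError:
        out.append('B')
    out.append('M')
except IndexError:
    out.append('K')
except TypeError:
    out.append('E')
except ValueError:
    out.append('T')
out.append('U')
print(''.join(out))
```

Execution trace: 'R' (inner try body) → 'B' (inner except ZeroDivisionError) → 'M' (try body, no exception) → 'U' (after the try/except). Output: RBMU

Answer: RBMU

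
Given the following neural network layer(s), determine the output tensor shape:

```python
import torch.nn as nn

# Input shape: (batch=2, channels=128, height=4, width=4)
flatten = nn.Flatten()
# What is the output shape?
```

Input: (2, 128, 4, 4) -> Output: (2, 2048)

Answer: (2, 2048)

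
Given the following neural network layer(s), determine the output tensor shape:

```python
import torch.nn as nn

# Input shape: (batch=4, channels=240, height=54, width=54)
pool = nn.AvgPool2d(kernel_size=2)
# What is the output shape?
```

Input: (4, 240, 54, 54) -> Output: (4, 240, 27, 27)

Answer: (4, 240, 27, 27)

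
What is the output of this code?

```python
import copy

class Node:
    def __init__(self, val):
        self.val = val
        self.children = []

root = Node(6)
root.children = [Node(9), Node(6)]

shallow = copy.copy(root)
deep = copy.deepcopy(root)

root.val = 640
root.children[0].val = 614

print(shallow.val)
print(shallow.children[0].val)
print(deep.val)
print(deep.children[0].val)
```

Key concept: deep copy with custom objects.
Step by step:
`root = Node(6)` → root = Node(val=6, children=[])
`root.children = [Node(9), Node(6)]` → root = Node(val=6, children=[Node(val=9, children=[]), Node(val=6, children=[])])
`shallow = copy.copy(root)` → shallow = Node(val=6, children=[Node(val=9, children=[]), Node(val=6, children=[])])
`deep = copy.deepcopy(root)` → deep = Node(val=6, children=[Node(val=9, children=[]), Node(val=6, children=[])])
`root.val = 640` → root = Node(val=640, children=[Node(val=9, children=[]), Node(val=6, children=[])])
`root.children[0].val = 614` → root = Node(val=640, children=[Node(val=614, children=[]), Node(val=6, children=[])]); shallow = Node(val=6, children=[Node(val=614, children=[]), Node(val=6, children=[])])
`print(shallow.val)` → prints 6
`print(shallow.children[0].val)` → prints 614
`print(deep.val)` → prints 6
`print(deep.children[0].val)` → prints 9

Answer:
6
614
6
9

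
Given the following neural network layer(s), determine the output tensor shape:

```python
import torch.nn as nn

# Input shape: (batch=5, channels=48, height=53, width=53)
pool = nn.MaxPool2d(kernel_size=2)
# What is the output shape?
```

Input: (5, 48, 53, 53) -> Output: (5, 48, 26, 26)

Answer: (5, 48, 26, 26)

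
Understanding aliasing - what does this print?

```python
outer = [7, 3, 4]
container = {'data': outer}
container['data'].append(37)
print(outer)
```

Key concept: dict holds reference to list.
Step by step:
`outer = [7, 3, 4]` → outer = [7, 3, 4]
`container = {'data': outer}` → container = {'data': [7, 3, 4]}
`container['data'].append(37)` → outer = [7, 3, 4, 37]; container = {'data': [7, 3, 4, 37]}
`print(outer)` → prints [7, 3, 4, 37]

Answer: [7, 3, 4, 37]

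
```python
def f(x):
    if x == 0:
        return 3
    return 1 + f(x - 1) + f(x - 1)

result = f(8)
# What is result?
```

f(x) = 1 + 2·f(x-1), f(0)=3. Closed form: (3+1)·2^8 - 1 = 1023.

Answer: 1023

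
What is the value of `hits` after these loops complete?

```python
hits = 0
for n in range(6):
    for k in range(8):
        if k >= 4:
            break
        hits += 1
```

Inner breaks at 4, outer runs 6 times
`hits` takes the values: 0 → 1 → 2 → 3 → 4 → 5 → 6 → 7 → 8 → 9 → 10 → 11 → 12 → 13 → 14 → 15 → 16 → 17 → 18 → 19 → 20 → 21 → 22 → 23 → 24

Answer: 24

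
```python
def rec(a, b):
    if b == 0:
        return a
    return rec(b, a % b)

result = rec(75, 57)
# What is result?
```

rec(75, 57) -> rec(57, 18) -> rec(18, 3) -> rec(3, 0) -> 3

Answer: 3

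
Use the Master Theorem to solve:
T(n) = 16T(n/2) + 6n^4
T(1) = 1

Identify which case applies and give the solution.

a=16, b=2, f(n)=6n^4. log_2(16) = 4. Since c=4 = 4, Case 2 applies: T(n) = Θ(n^log_b(a) · log n) = O(n^4 log n).

Answer: O(n^4 log n) - Case 2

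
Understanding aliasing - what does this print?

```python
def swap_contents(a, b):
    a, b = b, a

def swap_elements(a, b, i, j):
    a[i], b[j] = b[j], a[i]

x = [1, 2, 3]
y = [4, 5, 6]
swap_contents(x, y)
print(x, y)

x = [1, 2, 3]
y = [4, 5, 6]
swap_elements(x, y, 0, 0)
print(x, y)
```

Key concept: parameter rebinding vs mutation.
Step by step:
`x = [1, 2, 3]` → x = [1, 2, 3]
`y = [4, 5, 6]` → y = [4, 5, 6]
`swap_contents(x, y)` → no visible change to tracked variables
`print(x, y)` → prints [1, 2, 3] [4, 5, 6]
`x = [1, 2, 3]` → x = [1, 2, 3]
`y = [4, 5, 6]` → y = [4, 5, 6]
`swap_elements(x, y, 0, 0)` → x = [4, 2, 3]; y = [1, 5, 6]
`print(x, y)` → prints [4, 2, 3] [1, 5, 6]

Answer:
[1, 2, 3] [4, 5, 6]
[4, 2, 3] [1, 5, 6]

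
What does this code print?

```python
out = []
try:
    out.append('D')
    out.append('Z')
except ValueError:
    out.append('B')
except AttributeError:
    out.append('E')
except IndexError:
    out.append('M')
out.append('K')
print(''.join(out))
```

Execution trace: 'D' (try body) → 'Z' (try body, no exception) → 'K' (after the try/except). Output: DZK

Answer: DZK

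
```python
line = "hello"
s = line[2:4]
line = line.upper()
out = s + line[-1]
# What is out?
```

Trace:
`line = "hello"` → line = 'hello'
`s = line[2:4]` → s = 'll'
`line = line.upper()` → line = 'HELLO'
`out = s + line[-1]` → out = 'llO'
So out = 'llO'

Answer: 'llO'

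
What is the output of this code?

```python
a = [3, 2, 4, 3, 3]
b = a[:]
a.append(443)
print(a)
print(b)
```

Key concept: slice [:] creates copy.
Step by step:
`a = [3, 2, 4, 3, 3]` → a = [3, 2, 4, 3, 3]
`b = a[:]` → b = [3, 2, 4, 3, 3]
`a.append(443)` → a = [3, 2, 4, 3, 3, 443]
`print(a)` → prints [3, 2, 4, 3, 3, 443]
`print(b)` → prints [3, 2, 4, 3, 3]

Answer:
[3, 2, 4, 3, 3, 443]
[3, 2, 4, 3, 3]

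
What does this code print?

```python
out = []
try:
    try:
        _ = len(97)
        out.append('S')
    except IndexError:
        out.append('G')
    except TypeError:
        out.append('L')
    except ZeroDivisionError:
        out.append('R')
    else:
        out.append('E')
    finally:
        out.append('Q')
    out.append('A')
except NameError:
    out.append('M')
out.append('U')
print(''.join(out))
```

Execution trace: 'L' (inner except TypeError) → 'Q' (inner finally) → 'A' (try body, no exception) → 'U' (after the try/except). Output: LQAU

Answer: LQAU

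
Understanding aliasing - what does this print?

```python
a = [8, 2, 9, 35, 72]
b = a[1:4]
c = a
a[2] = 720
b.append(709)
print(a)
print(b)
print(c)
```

Key concept: slice vs alias.
Step by step:
`a = [8, 2, 9, 35, 72]` → a = [8, 2, 9, 35, 72]
`b = a[1:4]` → b = [2, 9, 35]
`c = a` → c = [8, 2, 9, 35, 72] (same object as a)
`a[2] = 720` → a = [8, 2, 720, 35, 72] (same object as c); c = [8, 2, 720, 35, 72] (same object as a)
`b.append(709)` → b = [2, 9, 35, 709]
`print(a)` → prints [8, 2, 720, 35, 72]
`print(b)` → prints [2, 9, 35, 709]
`print(c)` → prints [8, 2, 720, 35, 72]

Answer:
[8, 2, 720, 35, 72]
[2, 9, 35, 709]
[8, 2, 720, 35, 72]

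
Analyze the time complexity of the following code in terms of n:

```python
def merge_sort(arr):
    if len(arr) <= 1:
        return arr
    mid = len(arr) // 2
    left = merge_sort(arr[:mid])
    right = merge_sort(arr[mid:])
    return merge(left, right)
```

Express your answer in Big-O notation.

This is Merge sort. Time complexity: O(n log n).

Answer: O(n log n)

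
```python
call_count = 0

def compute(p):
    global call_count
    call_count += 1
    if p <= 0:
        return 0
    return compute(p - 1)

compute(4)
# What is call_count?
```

Linear recursion stepping by 1: 5 calls from p=4 down to ≤0.

Answer: 5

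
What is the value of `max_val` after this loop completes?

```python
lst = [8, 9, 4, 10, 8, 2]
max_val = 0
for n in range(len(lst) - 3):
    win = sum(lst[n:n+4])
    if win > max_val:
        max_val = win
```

Max sum of 4-element window in [8, 9, 4, 10, 8, 2]
`max_val` takes the values: 0 → 31

Answer: 31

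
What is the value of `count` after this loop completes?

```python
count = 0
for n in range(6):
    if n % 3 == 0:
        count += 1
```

Count numbers divisible by 3 in range(6)
`count` takes the values: 0 → 1 → 2

Answer: 2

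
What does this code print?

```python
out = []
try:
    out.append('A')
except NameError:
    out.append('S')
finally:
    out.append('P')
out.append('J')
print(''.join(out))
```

Execution trace: 'A' (try body, no exception) → 'P' (finally) → 'J' (after the try/except). Output: APJ

Answer: APJ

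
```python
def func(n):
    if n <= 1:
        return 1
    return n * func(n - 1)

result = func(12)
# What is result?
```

func(12) = 12 * 11 * 10 * 9 * 8 * 7 * 6 * 5 * 4 * 3 * 2 * 1 = 479001600

Answer: 479001600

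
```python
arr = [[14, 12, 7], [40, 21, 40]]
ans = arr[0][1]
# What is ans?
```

Trace:
`arr = [[14, 12, 7], [40, 21, 40]]` → arr = [[14, 12, 7], [40, 21, 40]]
`ans = arr[0][1]` → ans = 12
So ans = 12

Answer: 12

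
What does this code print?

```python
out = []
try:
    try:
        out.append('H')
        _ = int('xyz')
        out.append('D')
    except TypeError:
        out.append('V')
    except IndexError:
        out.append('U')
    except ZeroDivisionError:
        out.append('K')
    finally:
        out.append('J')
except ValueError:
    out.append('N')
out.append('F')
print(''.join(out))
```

Execution trace: 'H' (inner try body) → 'J' (inner finally) → 'N' (outer except ValueError) → 'F' (after the try/except). Output: HJNF

Answer: HJNF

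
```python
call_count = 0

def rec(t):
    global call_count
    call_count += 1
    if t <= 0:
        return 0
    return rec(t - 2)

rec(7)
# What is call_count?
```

Linear recursion stepping by 2: 5 calls from t=7 down to ≤0.

Answer: 5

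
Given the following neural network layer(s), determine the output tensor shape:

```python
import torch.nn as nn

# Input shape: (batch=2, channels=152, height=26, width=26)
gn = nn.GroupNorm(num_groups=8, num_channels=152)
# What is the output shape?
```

Input: (2, 152, 26, 26) -> Output: (2, 152, 26, 26)

Answer: (2, 152, 26, 26)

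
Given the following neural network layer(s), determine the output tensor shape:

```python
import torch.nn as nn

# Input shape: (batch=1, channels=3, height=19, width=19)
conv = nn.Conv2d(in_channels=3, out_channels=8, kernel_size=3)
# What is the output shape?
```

Input: (1, 3, 19, 19) -> Output: (1, 8, 17, 17)

Answer: (1, 8, 17, 17)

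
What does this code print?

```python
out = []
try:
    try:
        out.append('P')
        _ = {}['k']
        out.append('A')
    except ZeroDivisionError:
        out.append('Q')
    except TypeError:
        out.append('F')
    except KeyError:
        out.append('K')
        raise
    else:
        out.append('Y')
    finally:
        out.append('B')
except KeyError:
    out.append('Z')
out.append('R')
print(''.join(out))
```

Execution trace: 'P' (inner try body) → 'K' (inner except KeyError) → 'B' (inner finally) → 'Z' (outer except KeyError) → 'R' (after the try/except). Output: PKBZR

Answer: PKBZR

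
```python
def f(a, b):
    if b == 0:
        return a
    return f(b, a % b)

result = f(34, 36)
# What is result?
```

f(34, 36) -> f(36, 34) -> f(34, 2) -> f(2, 0) -> 2

Answer: 2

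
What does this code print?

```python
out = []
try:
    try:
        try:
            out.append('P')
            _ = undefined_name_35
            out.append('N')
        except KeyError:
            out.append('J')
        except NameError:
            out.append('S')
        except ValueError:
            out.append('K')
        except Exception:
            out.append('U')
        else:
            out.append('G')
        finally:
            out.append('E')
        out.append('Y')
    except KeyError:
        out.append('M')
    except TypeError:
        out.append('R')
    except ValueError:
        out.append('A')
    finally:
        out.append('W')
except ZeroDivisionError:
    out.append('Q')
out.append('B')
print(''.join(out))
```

Execution trace: 'P' (inner try body) → 'S' (inner except NameError) → 'E' (inner finally) → 'Y' (try body, no exception) → 'W' (finally) → 'B' (after the try/except). Output: PSEYWB

Answer: PSEYWB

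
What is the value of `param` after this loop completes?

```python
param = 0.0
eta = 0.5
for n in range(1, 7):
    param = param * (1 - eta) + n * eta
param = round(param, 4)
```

Moving average with lr=0.5
`param` takes the values: 0.0 → 0.5 → 1.25 → 2.125 → 3.0625 → 4.03125 → 5.015625 → 5.0156

Answer: 5.0156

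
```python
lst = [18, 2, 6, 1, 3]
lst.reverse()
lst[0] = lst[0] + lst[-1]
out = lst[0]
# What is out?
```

Trace:
`lst = [18, 2, 6, 1, 3]` → lst = [18, 2, 6, 1, 3]
`lst.reverse()` → lst = [3, 1, 6, 2, 18]
`lst[0] = lst[0] + lst[-1]` → lst = [21, 1, 6, 2, 18]
`out = lst[0]` → out = 21
So out = 21

Answer: 21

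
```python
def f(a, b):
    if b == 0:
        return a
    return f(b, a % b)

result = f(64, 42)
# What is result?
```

f(64, 42) -> f(42, 22) -> f(22, 20) -> f(20, 2) -> f(2, 0) -> 2

Answer: 2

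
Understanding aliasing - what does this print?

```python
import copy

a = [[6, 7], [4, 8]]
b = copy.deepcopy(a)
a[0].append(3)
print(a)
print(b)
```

Key concept: deep copy is fully independent.
Step by step:
`a = [[6, 7], [4, 8]]` → a = [[6, 7], [4, 8]]
`b = copy.deepcopy(a)` → b = [[6, 7], [4, 8]]
`a[0].append(3)` → a = [[6, 7, 3], [4, 8]]
`print(a)` → prints [[6, 7, 3], [4, 8]]
`print(b)` → prints [[6, 7], [4, 8]]

Answer:
[[6, 7, 3], [4, 8]]
[[6, 7], [4, 8]]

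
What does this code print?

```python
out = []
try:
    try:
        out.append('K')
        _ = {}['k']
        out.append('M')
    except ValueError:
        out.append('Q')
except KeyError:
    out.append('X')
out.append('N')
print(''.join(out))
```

Execution trace: 'K' (try body) → 'X' (outer except KeyError) → 'N' (after the try/except). Output: KXN

Answer: KXN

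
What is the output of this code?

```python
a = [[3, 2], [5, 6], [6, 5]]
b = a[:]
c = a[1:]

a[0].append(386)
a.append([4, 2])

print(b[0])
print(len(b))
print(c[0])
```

Key concept: slice with nested mutation.
Step by step:
`a = [[3, 2], [5, 6], [6, 5]]` → a = [[3, 2], [5, 6], [6, 5]]
`b = a[:]` → b = [[3, 2], [5, 6], [6, 5]]
`c = a[1:]` → c = [[5, 6], [6, 5]]
`a[0].append(386)` → a = [[3, 2, 386], [5, 6], [6, 5]]; b = [[3, 2, 386], [5, 6], [6, 5]]
`a.append([4, 2])` → a = [[3, 2, 386], [5, 6], [6, 5], [4, 2]]
`print(b[0])` → prints [3, 2, 386]
`print(len(b))` → prints 3
`print(c[0])` → prints [5, 6]

Answer:
[3, 2, 386]
3
[5, 6]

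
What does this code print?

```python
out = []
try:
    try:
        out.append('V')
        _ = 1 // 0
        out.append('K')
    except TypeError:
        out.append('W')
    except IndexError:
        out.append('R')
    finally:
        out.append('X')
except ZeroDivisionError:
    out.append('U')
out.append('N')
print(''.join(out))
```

Execution trace: 'V' (try body) → 'X' (finally) → 'U' (outer except ZeroDivisionError) → 'N' (after the try/except). Output: VXUN

Answer: VXUN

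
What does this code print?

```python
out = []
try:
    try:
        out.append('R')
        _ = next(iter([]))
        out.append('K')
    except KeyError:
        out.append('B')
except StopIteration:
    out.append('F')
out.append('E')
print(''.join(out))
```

Execution trace: 'R' (inner try body) → 'F' (outer except StopIteration) → 'E' (after the try/except). Output: RFE

Answer: RFE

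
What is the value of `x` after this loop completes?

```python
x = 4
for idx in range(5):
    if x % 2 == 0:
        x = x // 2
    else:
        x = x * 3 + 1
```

Collatz-style transformation from 4
`x` takes the values: 4 → 2 → 1 → 4 → 2 → 1

Answer: 1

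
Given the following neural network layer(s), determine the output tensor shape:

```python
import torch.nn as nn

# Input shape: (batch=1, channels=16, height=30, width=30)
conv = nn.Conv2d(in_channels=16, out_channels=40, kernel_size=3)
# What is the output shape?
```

Input: (1, 16, 30, 30) -> Output: (1, 40, 28, 28)

Answer: (1, 40, 28, 28)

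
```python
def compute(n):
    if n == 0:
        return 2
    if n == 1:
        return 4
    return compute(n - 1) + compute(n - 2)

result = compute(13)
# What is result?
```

Build up from base cases: compute(0)=2, compute(1)=4, compute(2)=6, compute(3)=10, compute(4)=16, compute(5)=26, compute(6)=42, ..., compute(13)=1220

Answer: 1220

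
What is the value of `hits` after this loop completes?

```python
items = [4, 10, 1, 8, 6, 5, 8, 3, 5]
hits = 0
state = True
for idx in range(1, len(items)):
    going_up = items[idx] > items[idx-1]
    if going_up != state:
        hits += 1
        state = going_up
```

Count direction changes in [4, 10, 1, 8, 6, 5, 8, 3, 5]
`hits` takes the values: 0 → 1 → 2 → 3 → 4 → 5 → 6

Answer: 6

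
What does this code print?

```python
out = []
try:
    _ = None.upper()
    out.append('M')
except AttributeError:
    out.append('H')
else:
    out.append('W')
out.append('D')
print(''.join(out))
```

Execution trace: 'H' (except AttributeError) → 'D' (after the try/except). Output: HD

Answer: HD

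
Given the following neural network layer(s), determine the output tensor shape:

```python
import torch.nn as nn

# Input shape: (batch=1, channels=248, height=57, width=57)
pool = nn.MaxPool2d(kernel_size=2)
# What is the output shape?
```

Input: (1, 248, 57, 57) -> Output: (1, 248, 28, 28)

Answer: (1, 248, 28, 28)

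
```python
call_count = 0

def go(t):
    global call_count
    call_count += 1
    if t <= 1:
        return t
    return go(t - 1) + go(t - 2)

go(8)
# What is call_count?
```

Calls(t) = 1 + Calls(t-1) + Calls(t-2); Calls(0)=Calls(1)=1. For t=8 this gives 67.

Answer: 67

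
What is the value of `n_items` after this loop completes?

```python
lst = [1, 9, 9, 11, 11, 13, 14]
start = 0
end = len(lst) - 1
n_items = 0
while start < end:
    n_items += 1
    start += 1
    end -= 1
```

Iterations until pointers meet (list length 7)
`n_items` takes the values: 0 → 1 → 2 → 3

Answer: 3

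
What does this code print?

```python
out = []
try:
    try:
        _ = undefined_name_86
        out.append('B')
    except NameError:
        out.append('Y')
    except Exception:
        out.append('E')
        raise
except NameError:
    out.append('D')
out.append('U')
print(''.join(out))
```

Execution trace: 'Y' (inner except NameError) → 'U' (after the try/except). Output: YU

Answer: YU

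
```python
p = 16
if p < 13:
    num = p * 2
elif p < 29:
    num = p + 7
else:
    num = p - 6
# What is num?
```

Trace:
`p = 16` → p = 16
`if p < 13: ...` → p < 13 is False, p < 29 is True → num = 23
So num = 23

Answer: 23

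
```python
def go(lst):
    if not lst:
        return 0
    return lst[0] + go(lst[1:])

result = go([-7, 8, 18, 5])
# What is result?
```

(-7) + 8 + 18 + 5 + 0 = 24

Answer: 24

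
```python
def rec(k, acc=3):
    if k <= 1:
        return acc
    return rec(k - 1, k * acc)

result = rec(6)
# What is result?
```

Accumulator trace (n, acc): (6, 3) -> (5, 18) -> (4, 90) -> (3, 360) -> (2, 1080) -> (1, 2160) -> return 2160

Answer: 2160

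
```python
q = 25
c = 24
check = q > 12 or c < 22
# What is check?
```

Trace:
`q = 25` → q = 25
`c = 24` → c = 24
`check = q > 12 or c < 22` → check = True
So check = True

Answer: True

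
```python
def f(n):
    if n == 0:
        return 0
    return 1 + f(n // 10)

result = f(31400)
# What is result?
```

Count of digits of 31400: 5

Answer: 5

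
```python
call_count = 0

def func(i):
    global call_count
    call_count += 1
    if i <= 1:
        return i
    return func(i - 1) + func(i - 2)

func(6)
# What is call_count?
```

Calls(i) = 1 + Calls(i-1) + Calls(i-2); Calls(0)=Calls(1)=1. For i=6 this gives 25.

Answer: 25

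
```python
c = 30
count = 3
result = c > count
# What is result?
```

Trace:
`c = 30` → c = 30
`count = 3` → count = 3
`result = c > count` → result = True
So result = True

Answer: True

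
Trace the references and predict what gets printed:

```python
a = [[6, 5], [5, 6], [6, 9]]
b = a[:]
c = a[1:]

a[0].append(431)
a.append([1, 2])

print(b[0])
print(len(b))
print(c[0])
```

Key concept: slice with nested mutation.
Step by step:
`a = [[6, 5], [5, 6], [6, 9]]` → a = [[6, 5], [5, 6], [6, 9]]
`b = a[:]` → b = [[6, 5], [5, 6], [6, 9]]
`c = a[1:]` → c = [[5, 6], [6, 9]]
`a[0].append(431)` → a = [[6, 5, 431], [5, 6], [6, 9]]; b = [[6, 5, 431], [5, 6], [6, 9]]
`a.append([1, 2])` → a = [[6, 5, 431], [5, 6], [6, 9], [1, 2]]
`print(b[0])` → prints [6, 5, 431]
`print(len(b))` → prints 3
`print(c[0])` → prints [5, 6]

Answer:
[6, 5, 431]
3
[5, 6]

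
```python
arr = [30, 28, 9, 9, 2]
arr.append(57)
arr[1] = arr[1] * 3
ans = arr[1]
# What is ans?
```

Trace:
`arr = [30, 28, 9, 9, 2]` → arr = [30, 28, 9, 9, 2]
`arr.append(57)` → arr = [30, 28, 9, 9, 2, 57]
`arr[1] = arr[1] * 3` → arr = [30, 84, 9, 9, 2, 57]
`ans = arr[1]` → ans = 84
So ans = 84

Answer: 84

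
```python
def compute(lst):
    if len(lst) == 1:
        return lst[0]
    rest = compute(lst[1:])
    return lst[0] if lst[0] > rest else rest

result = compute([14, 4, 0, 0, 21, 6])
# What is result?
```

Recursive max over [14, 4, 0, 0, 21, 6] = 21

Answer: 21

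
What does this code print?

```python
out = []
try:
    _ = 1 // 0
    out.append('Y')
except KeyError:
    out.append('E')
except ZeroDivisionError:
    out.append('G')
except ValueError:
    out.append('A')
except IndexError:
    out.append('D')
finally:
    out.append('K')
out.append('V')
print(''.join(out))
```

Execution trace: 'G' (except ZeroDivisionError) → 'K' (finally) → 'V' (after the try/except). Output: GKV

Answer: GKV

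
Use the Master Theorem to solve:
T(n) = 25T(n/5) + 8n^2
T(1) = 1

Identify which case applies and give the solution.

a=25, b=5, f(n)=8n^2. log_5(25) = 2. Since c=2 = 2, Case 2 applies: T(n) = Θ(n^log_b(a) · log n) = O(n^2 log n).

Answer: O(n^2 log n) - Case 2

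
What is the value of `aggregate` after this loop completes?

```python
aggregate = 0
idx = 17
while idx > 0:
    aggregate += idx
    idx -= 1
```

Sum 17 down to 1
`aggregate` takes the values: 0 → 17 → 33 → 48 → 62 → 75 → 87 → 98 → 108 → 117 → 125 → 132 → 138 → 143 → 147 → 150 → 152 → 153

Answer: 153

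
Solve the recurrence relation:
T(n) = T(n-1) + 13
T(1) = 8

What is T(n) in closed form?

Unrolling: T(n) = T(1) + 13·(n-1) = 8 + 13(n-1) = 13n - 5.

Answer: T(n) = 13n - 5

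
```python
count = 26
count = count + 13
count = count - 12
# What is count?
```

Trace:
`count = 26` → count = 26
`count = count + 13` → count = 39
`count = count - 12` → count = 27
So count = 27

Answer: 27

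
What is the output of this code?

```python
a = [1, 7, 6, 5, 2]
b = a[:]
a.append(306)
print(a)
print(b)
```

Key concept: slice [:] creates copy.
Step by step:
`a = [1, 7, 6, 5, 2]` → a = [1, 7, 6, 5, 2]
`b = a[:]` → b = [1, 7, 6, 5, 2]
`a.append(306)` → a = [1, 7, 6, 5, 2, 306]
`print(a)` → prints [1, 7, 6, 5, 2, 306]
`print(b)` → prints [1, 7, 6, 5, 2]

Answer:
[1, 7, 6, 5, 2, 306]
[1, 7, 6, 5, 2]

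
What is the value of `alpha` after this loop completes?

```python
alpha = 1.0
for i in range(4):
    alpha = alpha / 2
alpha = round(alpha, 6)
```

Halving LR 4 times: 1 / 2^4
`alpha` takes the values: 1.0 → 0.5 → 0.25 → 0.125 → 0.0625

Answer: 0.0625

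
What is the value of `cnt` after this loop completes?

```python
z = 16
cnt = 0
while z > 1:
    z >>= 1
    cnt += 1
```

Count right shifts until 1
`cnt` takes the values: 0 → 1 → 2 → 3 → 4

Answer: 4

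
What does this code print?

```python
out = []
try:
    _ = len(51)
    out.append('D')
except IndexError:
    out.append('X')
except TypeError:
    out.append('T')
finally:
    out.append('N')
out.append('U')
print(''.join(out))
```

Execution trace: 'T' (except TypeError) → 'N' (finally) → 'U' (after the try/except). Output: TNU

Answer: TNU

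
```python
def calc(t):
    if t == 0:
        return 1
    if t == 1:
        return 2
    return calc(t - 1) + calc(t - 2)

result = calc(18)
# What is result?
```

Build up from base cases: calc(0)=1, calc(1)=2, calc(2)=3, calc(3)=5, calc(4)=8, calc(5)=13, calc(6)=21, ..., calc(18)=6765

Answer: 6765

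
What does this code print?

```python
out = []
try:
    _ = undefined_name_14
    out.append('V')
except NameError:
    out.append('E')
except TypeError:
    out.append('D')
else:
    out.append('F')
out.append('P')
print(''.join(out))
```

Execution trace: 'E' (except NameError) → 'P' (after the try/except). Output: EP

Answer: EP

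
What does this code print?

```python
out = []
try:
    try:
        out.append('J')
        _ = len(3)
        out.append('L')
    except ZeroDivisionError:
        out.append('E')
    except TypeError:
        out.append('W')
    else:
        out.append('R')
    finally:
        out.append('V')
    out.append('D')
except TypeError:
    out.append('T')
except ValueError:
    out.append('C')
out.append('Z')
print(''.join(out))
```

Execution trace: 'J' (inner try body) → 'W' (inner except TypeError) → 'V' (inner finally) → 'D' (try body, no exception) → 'Z' (after the try/except). Output: JWVDZ

Answer: JWVDZ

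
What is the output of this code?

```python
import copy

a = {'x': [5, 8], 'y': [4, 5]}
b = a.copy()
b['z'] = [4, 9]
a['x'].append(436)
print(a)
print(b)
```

Key concept: shallow copy of dict with mutable values.
Step by step:
`a = {'x': [5, 8], 'y': [4, 5]}` → a = {'x': [5, 8], 'y': [4, 5]}
`b = a.copy()` → b = {'x': [5, 8], 'y': [4, 5]}
`b['z'] = [4, 9]` → b = {'x': [5, 8], 'y': [4, 5], 'z': [4, 9]}
`a['x'].append(436)` → a = {'x': [5, 8, 436], 'y': [4, 5]}; b = {'x': [5, 8, 436], 'y': [4, 5], 'z': [4, 9]}
`print(a)` → prints {'x': [5, 8, 436], 'y': [4, 5]}
`print(b)` → prints {'x': [5, 8, 436], 'y': [4, 5], 'z': [4, 9]}

Answer:
{'x': [5, 8, 436], 'y': [4, 5]}
{'x': [5, 8, 436], 'y': [4, 5], 'z': [4, 9]}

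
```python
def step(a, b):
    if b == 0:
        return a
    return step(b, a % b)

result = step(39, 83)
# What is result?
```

step(39, 83) -> step(83, 39) -> step(39, 5) -> step(5, 4) -> step(4, 1) -> step(1, 0) -> 1

Answer: 1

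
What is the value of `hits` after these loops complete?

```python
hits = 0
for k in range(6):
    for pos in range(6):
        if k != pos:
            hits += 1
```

6² - 6 (exclude diagonal)
`hits` takes the values: 0 → 1 → 2 → 3 → 4 → 5 → 6 → 7 → 8 → 9 → 10 → 11 → 12 → 13 → 14 → 15 → 16 → 17 → 18 → 19 → 20 → 21 → 22 → 23 → 24 → 25 → 26 → 27 → 28 → 29 → 30

Answer: 30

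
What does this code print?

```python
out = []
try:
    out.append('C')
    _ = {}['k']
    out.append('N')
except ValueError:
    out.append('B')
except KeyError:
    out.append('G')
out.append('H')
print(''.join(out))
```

Execution trace: 'C' (try body) → 'G' (except KeyError) → 'H' (after the try/except). Output: CGH

Answer: CGH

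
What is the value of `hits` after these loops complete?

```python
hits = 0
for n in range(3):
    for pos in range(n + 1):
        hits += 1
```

Triangle: 1 + 2 + ... + 3
`hits` takes the values: 0 → 1 → 2 → 3 → 4 → 5 → 6

Answer: 6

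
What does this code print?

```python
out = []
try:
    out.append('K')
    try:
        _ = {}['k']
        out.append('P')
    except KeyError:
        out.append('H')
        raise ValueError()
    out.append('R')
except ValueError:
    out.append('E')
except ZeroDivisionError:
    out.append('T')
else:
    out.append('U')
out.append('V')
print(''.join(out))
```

Execution trace: 'K' (try body) → 'H' (inner except KeyError) → 'E' (except ValueError) → 'V' (after the try/except). Output: KHEV

Answer: KHEV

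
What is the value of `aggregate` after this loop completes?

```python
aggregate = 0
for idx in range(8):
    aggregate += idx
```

Sum of 0 to 7 = 28
`aggregate` takes the values: 0 → 1 → 3 → 6 → 10 → 15 → 21 → 28

Answer: 28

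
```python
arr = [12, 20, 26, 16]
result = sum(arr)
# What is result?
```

Trace:
`arr = [12, 20, 26, 16]` → arr = [12, 20, 26, 16]
`result = sum(arr)` → result = 74
So result = 74

Answer: 74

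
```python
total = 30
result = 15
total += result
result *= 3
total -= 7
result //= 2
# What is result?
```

Trace:
`total = 30` → total = 30
`result = 15` → result = 15
`total += result` → total = 45
`result *= 3` → result = 45
`total -= 7` → total = 38
`result //= 2` → result = 22
So result = 22

Answer: 22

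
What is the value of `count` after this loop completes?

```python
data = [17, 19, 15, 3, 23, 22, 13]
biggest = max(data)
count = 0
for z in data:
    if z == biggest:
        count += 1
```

Count of max value 23 in [17, 19, 15, 3, 23, 22, 13]
`count` takes the values: 0 → 1

Answer: 1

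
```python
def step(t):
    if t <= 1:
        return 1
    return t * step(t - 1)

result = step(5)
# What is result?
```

step(5) = 5 * 4 * 3 * 2 * 1 = 120

Answer: 120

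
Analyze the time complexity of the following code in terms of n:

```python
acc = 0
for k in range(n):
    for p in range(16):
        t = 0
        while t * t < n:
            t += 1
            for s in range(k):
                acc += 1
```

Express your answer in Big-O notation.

Each loop level contributes: n × 1 × √n × n. Multiplying the contributions gives O(n^2√n).

Answer: O(n^2√n)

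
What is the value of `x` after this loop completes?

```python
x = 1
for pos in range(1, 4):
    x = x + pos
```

Start at 1, add 1 through 3
`x` takes the values: 1 → 2 → 4 → 7

Answer: 7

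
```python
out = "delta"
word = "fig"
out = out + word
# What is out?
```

Trace:
`out = "delta"` → out = 'delta'
`word = "fig"` → word = 'fig'
`out = out + word` → out = 'deltafig'
So out = 'deltafig'

Answer: 'deltafig'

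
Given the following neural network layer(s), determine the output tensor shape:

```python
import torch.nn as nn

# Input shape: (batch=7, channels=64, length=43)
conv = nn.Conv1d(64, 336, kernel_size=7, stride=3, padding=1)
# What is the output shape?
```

Input: (7, 64, 43) -> Output: (7, 336, 13)

Answer: (7, 336, 13)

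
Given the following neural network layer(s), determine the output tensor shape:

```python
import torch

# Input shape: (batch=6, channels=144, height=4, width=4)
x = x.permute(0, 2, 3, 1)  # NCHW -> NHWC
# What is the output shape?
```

Input: (6, 144, 4, 4) -> Output: (6, 4, 4, 144)

Answer: (6, 4, 4, 144)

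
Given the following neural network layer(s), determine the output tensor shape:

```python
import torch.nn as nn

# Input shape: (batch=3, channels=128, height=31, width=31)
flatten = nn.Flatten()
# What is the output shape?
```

Input: (3, 128, 31, 31) -> Output: (3, 123008)

Answer: (3, 123008)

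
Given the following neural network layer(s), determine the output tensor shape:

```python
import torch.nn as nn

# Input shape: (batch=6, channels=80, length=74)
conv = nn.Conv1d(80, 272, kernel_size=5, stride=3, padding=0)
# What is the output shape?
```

Input: (6, 80, 74) -> Output: (6, 272, 24)

Answer: (6, 272, 24)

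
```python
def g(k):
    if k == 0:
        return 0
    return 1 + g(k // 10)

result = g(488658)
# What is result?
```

Count of digits of 488658: 6

Answer: 6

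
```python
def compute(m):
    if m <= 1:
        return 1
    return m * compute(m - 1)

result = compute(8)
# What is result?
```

compute(8) = 8 * 7 * 6 * 5 * 4 * 3 * 2 * 1 = 40320

Answer: 40320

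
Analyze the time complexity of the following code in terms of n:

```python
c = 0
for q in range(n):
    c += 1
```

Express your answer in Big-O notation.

Each loop level contributes: n. Multiplying the contributions gives O(n).

Answer: O(n)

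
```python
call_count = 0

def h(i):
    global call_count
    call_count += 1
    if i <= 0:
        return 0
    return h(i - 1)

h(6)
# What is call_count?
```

Linear recursion stepping by 1: 7 calls from i=6 down to ≤0.

Answer: 7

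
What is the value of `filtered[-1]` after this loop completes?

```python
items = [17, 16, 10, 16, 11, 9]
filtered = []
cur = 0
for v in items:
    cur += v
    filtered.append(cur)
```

Cumulative sum ends at 79
`filtered` takes the values: [] → [17] → [17, 33] → [17, 33, 43] → [17, 33, 43, 59] → [17, 33, 43, 59, 70] → [17, 33, 43, 59, 70, 79]
So `filtered[-1]` = 79

Answer: 79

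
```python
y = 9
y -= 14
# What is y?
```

Trace:
`y = 9` → y = 9
`y -= 14` → y = -5
So y = -5

Answer: -5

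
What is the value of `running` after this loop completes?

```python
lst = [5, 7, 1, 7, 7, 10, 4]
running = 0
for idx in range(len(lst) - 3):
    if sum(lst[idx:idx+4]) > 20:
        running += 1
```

Count windows with sum > 20
`running` takes the values: 0 → 1 → 2 → 3

Answer: 3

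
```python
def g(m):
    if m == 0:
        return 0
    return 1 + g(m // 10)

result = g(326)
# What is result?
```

Count of digits of 326: 3

Answer: 3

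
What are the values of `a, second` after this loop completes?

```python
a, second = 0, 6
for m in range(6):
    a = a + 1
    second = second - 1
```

a goes 0→6, second goes 6→0
`a, second` takes the values: (0, 6) → (1, 6) → (1, 5) → (2, 5) → (2, 4) → (3, 4) → (3, 3) → (4, 3) → (4, 2) → (5, 2) → (5, 1) → (6, 1) → (6, 0)

Answer: 6, 0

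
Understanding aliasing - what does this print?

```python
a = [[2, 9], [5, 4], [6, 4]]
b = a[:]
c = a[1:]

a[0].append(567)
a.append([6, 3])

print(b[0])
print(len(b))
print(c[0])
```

Key concept: slice with nested mutation.
Step by step:
`a = [[2, 9], [5, 4], [6, 4]]` → a = [[2, 9], [5, 4], [6, 4]]
`b = a[:]` → b = [[2, 9], [5, 4], [6, 4]]
`c = a[1:]` → c = [[5, 4], [6, 4]]
`a[0].append(567)` → a = [[2, 9, 567], [5, 4], [6, 4]]; b = [[2, 9, 567], [5, 4], [6, 4]]
`a.append([6, 3])` → a = [[2, 9, 567], [5, 4], [6, 4], [6, 3]]
`print(b[0])` → prints [2, 9, 567]
`print(len(b))` → prints 3
`print(c[0])` → prints [5, 4]

Answer:
[2, 9, 567]
3
[5, 4]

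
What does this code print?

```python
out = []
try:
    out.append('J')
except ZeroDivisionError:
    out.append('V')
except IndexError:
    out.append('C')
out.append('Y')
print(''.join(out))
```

Execution trace: 'J' (try body, no exception) → 'Y' (after the try/except). Output: JY

Answer: JY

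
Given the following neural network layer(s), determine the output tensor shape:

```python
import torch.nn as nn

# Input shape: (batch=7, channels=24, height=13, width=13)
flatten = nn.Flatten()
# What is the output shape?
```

Input: (7, 24, 13, 13) -> Output: (7, 4056)

Answer: (7, 4056)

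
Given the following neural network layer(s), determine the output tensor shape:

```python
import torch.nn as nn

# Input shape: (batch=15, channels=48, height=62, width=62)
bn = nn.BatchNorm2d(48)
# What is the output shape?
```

Input: (15, 48, 62, 62) -> Output: (15, 48, 62, 62)

Answer: (15, 48, 62, 62)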